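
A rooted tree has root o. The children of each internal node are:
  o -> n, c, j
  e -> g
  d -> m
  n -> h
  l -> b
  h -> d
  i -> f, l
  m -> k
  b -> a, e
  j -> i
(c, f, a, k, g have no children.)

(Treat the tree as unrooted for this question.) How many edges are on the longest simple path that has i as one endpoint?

A farthest node from i is k.
The path i–j–o–n–h–d–m–k has 7 edges.

7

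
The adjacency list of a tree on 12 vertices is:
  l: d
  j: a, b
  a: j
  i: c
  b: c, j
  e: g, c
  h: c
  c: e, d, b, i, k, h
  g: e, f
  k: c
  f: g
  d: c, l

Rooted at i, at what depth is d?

2

i – c – d — 2 edges.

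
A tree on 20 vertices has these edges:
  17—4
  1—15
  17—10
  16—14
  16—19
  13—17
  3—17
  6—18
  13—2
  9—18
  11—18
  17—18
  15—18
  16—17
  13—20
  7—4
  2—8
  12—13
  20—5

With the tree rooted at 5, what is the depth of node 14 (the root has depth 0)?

5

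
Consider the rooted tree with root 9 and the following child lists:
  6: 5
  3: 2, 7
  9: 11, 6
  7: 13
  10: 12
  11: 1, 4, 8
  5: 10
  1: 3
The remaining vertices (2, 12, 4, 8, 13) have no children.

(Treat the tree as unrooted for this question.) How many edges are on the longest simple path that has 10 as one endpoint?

Distances from 10 peak at 8, attained at 13.
10-5-6-9-11-1-3-7-13

8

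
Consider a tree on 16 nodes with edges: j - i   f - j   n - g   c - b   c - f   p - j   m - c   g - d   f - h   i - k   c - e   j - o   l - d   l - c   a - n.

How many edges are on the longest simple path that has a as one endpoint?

A farthest node from a is k.
The path a – n – g – d – l – c – f – j – i – k has 9 edges.

9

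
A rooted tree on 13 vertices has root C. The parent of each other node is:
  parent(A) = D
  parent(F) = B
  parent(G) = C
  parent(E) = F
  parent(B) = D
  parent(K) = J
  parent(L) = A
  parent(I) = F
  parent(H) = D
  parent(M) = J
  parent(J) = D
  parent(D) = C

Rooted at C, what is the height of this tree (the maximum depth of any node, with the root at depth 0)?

4

A deepest node is E, reached by C – D – B – F – E.
That path has 4 edges, so the height is 4.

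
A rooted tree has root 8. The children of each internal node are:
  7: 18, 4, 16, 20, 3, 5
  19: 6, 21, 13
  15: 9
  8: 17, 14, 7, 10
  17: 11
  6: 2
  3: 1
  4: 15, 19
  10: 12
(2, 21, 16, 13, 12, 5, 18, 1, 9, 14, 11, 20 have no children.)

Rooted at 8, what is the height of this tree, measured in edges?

5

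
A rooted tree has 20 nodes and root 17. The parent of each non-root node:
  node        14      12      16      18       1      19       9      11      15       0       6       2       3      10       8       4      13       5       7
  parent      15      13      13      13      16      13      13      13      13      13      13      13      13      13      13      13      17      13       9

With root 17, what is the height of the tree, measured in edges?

3

A deepest node is 1, reached by 17-13-16-1.
That path has 3 edges, so the height is 3.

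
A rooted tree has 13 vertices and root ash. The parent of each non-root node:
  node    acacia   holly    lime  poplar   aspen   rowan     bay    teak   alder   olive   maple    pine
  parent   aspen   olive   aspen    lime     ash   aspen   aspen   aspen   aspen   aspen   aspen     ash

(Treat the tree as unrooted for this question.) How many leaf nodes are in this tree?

The leaves are acacia, alder, bay, holly, maple, pine, poplar, rowan, teak.
That is 9 leaves.

9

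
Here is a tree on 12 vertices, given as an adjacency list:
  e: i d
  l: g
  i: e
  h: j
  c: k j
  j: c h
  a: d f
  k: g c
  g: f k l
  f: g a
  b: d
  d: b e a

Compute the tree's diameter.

BFS from i reaches h last, at distance 9; BFS from h confirms no node is farther.
Path: i – e – d – a – f – g – k – c – j – h.

9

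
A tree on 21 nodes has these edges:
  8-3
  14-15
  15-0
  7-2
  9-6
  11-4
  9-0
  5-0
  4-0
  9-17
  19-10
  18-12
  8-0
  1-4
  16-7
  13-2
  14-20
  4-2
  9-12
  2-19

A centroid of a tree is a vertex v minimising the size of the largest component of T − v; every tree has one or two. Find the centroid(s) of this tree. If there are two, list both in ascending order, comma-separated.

If 0 is removed the pieces have sizes 9, 5, 3, 2, 1, all ≤ ⌊21/2⌋ = 10.
No neighbour of 0 does as well, so 0 is the unique centroid.

0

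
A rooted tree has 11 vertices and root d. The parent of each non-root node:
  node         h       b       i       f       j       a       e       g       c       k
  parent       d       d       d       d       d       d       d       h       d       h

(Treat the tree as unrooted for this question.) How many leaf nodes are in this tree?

9

Exactly 9 nodes have a single neighbour: a, b, c, e, f, g, i, j, k.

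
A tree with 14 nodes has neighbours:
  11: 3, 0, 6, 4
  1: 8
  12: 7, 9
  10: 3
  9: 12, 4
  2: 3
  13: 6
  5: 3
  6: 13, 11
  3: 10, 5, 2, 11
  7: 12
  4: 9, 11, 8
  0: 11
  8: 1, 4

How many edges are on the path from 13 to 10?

Walking from 13: 13 – 6 – 11 – 3 – 10. Length 4.

4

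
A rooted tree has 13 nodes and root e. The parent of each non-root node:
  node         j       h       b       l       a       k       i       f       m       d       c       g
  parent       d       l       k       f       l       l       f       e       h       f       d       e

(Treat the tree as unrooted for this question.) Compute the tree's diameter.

5

A longest path is c - d - f - l - h - m, with 5 edges.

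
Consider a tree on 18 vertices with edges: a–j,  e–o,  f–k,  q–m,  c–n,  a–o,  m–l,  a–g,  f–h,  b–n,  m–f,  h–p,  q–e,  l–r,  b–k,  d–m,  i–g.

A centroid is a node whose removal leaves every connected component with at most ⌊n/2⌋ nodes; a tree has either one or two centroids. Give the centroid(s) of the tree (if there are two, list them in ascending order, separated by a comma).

m

Delete m: the remaining components have sizes 7, 7, 2, 1. Max 7 ≤ 9, so m is a centroid.
No neighbour of m does as well, so m is the unique centroid.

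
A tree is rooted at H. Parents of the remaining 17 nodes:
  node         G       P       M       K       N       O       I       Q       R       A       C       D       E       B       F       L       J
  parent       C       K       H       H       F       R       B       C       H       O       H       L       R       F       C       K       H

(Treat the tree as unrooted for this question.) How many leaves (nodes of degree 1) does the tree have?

Degree-1 nodes: A, D, E, G, I, J, M, N, P, Q — 10 of them.

10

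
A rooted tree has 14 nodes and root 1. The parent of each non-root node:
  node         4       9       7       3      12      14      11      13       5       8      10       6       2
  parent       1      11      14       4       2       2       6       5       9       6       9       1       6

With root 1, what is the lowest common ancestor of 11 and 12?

Path 11→root: 11 6 1; path 12→root: 12 2 6 1.
First common node: 6.

6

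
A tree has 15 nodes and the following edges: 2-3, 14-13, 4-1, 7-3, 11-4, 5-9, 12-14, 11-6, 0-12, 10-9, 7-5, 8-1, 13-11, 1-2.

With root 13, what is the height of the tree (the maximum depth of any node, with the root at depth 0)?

9

A deepest node is 10, reached by 13 – 11 – 4 – 1 – 2 – 3 – 7 – 5 – 9 – 10.
That path has 9 edges, so the height is 9.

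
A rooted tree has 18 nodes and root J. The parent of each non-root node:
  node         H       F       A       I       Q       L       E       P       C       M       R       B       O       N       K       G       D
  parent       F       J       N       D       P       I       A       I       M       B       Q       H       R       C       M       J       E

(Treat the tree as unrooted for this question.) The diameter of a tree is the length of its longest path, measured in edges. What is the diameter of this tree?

A longest path is O – R – Q – P – I – D – E – A – N – C – M – B – H – F – J – G, with 15 edges.

15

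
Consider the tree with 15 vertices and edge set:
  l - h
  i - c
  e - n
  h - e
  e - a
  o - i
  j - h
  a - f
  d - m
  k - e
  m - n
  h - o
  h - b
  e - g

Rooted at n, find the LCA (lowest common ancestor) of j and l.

Ancestors of j (toward the root): j, h, e, n.
Ancestors of l: l, h, e, n.
The deepest node appearing in both lists is h.

h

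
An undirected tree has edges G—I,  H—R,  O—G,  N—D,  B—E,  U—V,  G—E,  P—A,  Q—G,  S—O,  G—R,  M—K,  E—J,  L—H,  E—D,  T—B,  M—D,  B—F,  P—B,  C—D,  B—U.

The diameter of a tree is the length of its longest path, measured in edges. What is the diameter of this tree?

7

Starting from L, a farthest node is V at distance 7.
One longest path: L – H – R – G – E – B – U – V.
So the diameter is 7.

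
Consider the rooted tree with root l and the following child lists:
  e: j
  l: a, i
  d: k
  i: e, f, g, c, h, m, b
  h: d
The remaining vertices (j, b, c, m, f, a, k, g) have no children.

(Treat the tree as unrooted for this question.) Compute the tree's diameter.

5

A longest path is k – d – h – i – e – j, with 5 edges.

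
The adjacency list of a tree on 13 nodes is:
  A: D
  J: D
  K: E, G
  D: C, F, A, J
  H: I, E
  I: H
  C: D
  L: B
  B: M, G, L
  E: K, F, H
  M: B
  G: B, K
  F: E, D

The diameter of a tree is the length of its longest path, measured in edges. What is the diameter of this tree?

BFS from M reaches C last, at distance 7; BFS from C confirms no node is farther.
Path: M – B – G – K – E – F – D – C.

7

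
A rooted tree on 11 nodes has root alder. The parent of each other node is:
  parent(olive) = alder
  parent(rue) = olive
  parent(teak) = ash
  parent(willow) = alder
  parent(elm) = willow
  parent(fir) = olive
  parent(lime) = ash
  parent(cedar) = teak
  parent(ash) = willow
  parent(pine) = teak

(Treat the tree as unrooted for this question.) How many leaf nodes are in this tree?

6

Degree-1 nodes: cedar, elm, fir, lime, pine, rue — 6 of them.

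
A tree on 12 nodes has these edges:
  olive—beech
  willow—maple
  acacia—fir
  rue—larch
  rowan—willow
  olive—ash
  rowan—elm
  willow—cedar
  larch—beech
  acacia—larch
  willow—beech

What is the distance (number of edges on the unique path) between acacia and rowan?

4

The path is acacia – larch – beech – willow – rowan, which has 4 edges.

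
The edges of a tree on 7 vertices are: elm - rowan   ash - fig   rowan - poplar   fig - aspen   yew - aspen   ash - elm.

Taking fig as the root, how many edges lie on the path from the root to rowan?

3

fig–ash–elm–rowan — 3 edges.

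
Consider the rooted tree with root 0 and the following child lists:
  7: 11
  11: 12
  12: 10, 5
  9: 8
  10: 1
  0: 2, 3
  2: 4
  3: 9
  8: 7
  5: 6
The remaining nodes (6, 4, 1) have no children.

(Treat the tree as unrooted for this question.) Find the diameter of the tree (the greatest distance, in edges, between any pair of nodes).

A longest path is 1–10–12–11–7–8–9–3–0–2–4, with 10 edges.

10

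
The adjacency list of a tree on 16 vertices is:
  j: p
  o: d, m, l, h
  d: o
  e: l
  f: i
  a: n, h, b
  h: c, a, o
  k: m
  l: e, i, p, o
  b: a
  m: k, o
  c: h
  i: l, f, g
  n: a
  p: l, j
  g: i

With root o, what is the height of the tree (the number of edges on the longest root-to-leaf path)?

The longest root-to-leaf path is o → h → a → b (3 edges).

3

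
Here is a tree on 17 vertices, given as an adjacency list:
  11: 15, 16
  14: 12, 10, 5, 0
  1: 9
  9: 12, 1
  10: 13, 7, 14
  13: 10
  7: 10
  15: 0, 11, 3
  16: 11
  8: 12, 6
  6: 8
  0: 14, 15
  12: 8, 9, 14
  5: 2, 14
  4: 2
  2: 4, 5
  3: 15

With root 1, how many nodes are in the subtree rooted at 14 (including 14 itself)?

12

14's subtree: {14, 0, 5, 10, 15, 2, 7, 13, 3, 11, 4, 16}, size 12.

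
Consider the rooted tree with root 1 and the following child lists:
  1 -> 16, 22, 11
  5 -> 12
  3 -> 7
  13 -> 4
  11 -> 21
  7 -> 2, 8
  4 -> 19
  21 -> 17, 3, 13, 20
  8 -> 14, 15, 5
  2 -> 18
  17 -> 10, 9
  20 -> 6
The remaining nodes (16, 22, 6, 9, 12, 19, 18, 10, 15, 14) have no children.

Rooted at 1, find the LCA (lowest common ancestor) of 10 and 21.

10's ancestor chain is 10, 17, 21, 11, 1 and 21's is 21, 11, 1; they first meet at 21.

21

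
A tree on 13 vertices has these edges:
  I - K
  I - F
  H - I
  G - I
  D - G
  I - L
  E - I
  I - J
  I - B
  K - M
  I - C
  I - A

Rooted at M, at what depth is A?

Climbing from A to the root: A–I–K–M. That's 3 steps.

3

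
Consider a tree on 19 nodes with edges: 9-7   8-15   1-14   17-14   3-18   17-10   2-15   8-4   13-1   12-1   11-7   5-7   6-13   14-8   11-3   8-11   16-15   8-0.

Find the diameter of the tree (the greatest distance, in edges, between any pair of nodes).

7

BFS from 5 reaches 6 last, at distance 7; BFS from 6 confirms no node is farther.
Path: 5–7–11–8–14–1–13–6.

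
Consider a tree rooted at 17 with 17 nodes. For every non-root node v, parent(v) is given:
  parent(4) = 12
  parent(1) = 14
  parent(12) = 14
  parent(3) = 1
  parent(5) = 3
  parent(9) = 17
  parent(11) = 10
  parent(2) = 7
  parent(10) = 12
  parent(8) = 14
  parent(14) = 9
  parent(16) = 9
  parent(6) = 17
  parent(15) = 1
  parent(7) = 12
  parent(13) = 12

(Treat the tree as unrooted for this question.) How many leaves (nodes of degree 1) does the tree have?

Exactly 9 nodes have a single neighbour: 2, 4, 5, 6, 8, 11, 13, 15, 16.

9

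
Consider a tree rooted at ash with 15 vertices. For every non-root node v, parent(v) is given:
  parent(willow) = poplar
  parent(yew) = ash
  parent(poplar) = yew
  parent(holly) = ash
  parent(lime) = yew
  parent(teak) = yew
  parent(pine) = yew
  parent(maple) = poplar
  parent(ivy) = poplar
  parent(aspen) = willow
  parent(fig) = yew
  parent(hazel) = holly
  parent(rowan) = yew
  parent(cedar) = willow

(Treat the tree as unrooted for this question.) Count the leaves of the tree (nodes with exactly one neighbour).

Exactly 10 nodes have a single neighbour: aspen, cedar, fig, hazel, ivy, lime, maple, pine, rowan, teak.

10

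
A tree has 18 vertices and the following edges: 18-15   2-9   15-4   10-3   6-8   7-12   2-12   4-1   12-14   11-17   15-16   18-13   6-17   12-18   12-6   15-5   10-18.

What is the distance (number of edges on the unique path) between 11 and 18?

The path is 11 – 17 – 6 – 12 – 18, which has 4 edges.

4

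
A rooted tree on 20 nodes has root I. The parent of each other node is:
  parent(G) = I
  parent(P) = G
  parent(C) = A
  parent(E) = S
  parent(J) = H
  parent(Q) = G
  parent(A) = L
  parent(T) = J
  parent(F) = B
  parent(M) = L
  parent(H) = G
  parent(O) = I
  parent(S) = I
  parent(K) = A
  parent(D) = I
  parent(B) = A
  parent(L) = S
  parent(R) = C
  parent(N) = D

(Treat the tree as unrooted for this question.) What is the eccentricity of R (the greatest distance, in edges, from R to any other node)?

9

Distances from R peak at 9, attained at T.
R-C-A-L-S-I-G-H-J-T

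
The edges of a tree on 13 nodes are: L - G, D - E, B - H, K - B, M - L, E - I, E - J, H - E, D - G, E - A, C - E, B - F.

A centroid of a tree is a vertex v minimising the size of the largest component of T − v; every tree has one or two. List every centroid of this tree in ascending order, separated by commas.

Removing E splits the tree into components of sizes 4, 4, 1, 1, 1, 1; the largest is 4 ≤ ⌊13/2⌋ = 6.
No neighbour of E does as well, so E is the unique centroid.

E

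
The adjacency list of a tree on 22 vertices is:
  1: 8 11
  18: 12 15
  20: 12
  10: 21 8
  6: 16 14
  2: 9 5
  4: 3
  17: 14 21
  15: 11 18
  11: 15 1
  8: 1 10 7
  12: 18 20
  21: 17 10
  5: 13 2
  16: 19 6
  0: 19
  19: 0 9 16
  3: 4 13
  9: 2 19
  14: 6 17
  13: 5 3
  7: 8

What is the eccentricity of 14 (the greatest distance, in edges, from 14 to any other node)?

10

Distances from 14 peak at 10, attained at 20.
14-17-21-10-8-1-11-15-18-12-20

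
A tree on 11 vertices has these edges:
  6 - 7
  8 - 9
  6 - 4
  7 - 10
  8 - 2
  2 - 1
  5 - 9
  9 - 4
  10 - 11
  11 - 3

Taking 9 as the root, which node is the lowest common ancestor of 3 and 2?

Path 3→root: 3 11 10 7 6 4 9; path 2→root: 2 8 9.
First common node: 9.

9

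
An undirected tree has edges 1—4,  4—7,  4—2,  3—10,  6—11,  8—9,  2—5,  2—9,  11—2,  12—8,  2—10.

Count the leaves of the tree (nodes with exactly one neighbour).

6

Degree-1 nodes: 1, 3, 5, 6, 7, 12 — 6 of them.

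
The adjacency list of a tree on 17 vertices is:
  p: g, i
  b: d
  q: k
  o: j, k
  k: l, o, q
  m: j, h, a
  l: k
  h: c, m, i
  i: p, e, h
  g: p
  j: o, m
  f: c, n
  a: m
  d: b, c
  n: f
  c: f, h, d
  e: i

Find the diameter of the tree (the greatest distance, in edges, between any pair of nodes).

8

BFS from q reaches n last, at distance 8; BFS from n confirms no node is farther.
Path: q – k – o – j – m – h – c – f – n.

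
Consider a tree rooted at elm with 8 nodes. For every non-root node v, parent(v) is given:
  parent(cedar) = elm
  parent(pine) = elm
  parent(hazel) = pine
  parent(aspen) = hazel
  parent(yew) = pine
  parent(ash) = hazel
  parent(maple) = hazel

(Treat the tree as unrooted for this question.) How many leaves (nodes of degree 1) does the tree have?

5

Degree-1 nodes: ash, aspen, cedar, maple, yew — 5 of them.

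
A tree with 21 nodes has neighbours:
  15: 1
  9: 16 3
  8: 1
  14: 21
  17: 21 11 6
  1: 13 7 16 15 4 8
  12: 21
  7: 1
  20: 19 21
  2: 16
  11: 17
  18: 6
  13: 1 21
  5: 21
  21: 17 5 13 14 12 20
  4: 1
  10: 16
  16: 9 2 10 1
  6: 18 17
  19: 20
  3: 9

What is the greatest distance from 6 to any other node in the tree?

7

A farthest node from 6 is 3.
The path 6–17–21–13–1–16–9–3 has 7 edges.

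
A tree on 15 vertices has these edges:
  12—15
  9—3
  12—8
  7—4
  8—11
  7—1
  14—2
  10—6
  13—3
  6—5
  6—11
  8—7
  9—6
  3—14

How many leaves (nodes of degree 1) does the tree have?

Exactly 7 nodes have a single neighbour: 1, 2, 4, 5, 10, 13, 15.

7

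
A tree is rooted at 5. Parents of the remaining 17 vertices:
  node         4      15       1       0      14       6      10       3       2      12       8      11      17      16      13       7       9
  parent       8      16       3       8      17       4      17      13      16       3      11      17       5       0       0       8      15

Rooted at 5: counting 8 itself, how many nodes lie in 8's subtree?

8's subtree: {8, 0, 4, 7, 13, 16, 6, 3, 15, 2, 1, 12, 9}, size 13.

13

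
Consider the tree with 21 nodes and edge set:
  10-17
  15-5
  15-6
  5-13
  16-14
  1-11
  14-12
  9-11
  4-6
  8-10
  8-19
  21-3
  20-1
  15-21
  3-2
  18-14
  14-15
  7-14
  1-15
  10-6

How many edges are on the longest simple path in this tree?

7

A longest path is 19-8-10-6-15-1-11-9, with 7 edges.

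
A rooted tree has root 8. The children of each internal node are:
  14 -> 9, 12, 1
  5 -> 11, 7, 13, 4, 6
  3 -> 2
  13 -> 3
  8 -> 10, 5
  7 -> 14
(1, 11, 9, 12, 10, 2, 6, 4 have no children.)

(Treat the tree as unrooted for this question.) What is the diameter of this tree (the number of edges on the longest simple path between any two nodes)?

6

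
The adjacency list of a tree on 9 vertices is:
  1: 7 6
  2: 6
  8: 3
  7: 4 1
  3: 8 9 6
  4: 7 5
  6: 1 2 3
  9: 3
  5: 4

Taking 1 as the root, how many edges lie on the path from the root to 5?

3

Climbing from 5 to the root: 5 – 4 – 7 – 1. That's 3 steps.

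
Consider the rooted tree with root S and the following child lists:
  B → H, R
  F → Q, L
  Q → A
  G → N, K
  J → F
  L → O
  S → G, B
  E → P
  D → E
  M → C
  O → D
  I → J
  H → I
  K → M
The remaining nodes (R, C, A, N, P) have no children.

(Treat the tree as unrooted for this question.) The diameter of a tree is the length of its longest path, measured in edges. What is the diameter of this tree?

BFS from C reaches P last, at distance 14; BFS from P confirms no node is farther.
Path: C – M – K – G – S – B – H – I – J – F – L – O – D – E – P.

14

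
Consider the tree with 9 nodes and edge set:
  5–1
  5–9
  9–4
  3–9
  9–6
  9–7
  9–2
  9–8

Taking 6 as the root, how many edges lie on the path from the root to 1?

Climbing from 1 to the root: 1 – 5 – 9 – 6. That's 3 steps.

3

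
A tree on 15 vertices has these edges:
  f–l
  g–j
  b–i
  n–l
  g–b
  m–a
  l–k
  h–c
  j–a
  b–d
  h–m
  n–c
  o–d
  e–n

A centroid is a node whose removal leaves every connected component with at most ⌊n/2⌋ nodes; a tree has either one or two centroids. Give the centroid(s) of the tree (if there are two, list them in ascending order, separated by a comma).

m

Delete m: the remaining components have sizes 7, 7. Max 7 ≤ 7, so m is a centroid.
Every other node leaves some component of size > 7, so the centroid is unique.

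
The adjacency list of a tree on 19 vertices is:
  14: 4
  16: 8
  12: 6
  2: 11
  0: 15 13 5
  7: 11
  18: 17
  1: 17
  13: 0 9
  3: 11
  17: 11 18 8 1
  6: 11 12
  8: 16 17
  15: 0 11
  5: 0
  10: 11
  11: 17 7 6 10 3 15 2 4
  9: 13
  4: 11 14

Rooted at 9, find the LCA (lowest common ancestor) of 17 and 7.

11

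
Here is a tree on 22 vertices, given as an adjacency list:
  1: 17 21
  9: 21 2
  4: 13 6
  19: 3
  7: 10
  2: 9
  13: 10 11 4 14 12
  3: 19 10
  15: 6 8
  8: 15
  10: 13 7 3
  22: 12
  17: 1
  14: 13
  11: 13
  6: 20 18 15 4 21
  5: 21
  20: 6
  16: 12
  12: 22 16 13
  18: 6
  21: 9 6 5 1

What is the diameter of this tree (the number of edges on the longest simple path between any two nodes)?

Starting from 19, a farthest node is 17 at distance 8.
One longest path: 19 – 3 – 10 – 13 – 4 – 6 – 21 – 1 – 17.
So the diameter is 8.

8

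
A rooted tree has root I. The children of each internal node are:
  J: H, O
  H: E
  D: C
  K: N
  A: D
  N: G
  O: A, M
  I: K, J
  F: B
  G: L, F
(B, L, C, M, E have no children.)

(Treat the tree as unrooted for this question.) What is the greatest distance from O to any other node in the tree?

7

Distances from O peak at 7, attained at B.
O–J–I–K–N–G–F–B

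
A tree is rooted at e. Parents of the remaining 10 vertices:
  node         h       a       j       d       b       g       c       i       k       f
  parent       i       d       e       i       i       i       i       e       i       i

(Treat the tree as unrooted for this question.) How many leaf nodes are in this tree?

Exactly 8 nodes have a single neighbour: a, b, c, f, g, h, j, k.

8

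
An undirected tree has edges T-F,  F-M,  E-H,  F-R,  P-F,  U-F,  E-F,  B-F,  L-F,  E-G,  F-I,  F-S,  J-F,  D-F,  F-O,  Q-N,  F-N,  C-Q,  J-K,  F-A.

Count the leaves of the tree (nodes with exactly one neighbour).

16

Degree-1 nodes: A, B, C, D, G, H, I, K, L, M, O, P, R, S, T, U — 16 of them.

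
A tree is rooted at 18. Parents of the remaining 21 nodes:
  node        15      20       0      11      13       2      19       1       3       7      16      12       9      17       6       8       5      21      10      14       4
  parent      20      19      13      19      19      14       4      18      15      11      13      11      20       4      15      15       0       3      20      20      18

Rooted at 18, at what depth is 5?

5

Path from 18 to 5: 18 – 4 – 19 – 13 – 0 – 5, which has 5 edges.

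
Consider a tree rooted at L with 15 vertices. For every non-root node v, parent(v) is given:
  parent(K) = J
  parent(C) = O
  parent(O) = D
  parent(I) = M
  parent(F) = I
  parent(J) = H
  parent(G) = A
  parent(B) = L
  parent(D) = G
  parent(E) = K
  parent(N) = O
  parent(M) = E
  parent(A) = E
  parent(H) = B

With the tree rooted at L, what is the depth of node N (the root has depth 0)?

Path from L to N: L–B–H–J–K–E–A–G–D–O–N, which has 10 edges.

10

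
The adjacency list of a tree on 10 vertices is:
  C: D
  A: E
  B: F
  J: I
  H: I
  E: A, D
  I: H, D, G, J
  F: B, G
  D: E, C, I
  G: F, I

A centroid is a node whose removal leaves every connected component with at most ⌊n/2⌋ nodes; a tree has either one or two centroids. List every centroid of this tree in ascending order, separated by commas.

If I is removed the pieces have sizes 4, 3, 1, 1, all ≤ ⌊10/2⌋ = 5.
Every other node leaves some component of size > 5, so the centroid is unique.

I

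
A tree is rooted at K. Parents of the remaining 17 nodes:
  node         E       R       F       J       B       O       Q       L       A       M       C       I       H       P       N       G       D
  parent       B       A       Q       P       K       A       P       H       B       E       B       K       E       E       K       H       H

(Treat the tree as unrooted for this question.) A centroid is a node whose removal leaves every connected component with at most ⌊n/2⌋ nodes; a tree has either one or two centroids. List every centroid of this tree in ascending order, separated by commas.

E

Delete E: the remaining components have sizes 8, 4, 4, 1. Max 8 ≤ 9, so E is a centroid.
Every other node leaves some component of size > 9, so the centroid is unique.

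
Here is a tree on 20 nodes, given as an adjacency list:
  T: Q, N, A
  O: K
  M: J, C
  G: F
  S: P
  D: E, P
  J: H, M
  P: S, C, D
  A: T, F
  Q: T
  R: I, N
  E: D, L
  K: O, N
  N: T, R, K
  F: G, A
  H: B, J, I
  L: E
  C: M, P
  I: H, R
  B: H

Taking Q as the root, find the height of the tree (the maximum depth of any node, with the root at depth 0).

A deepest node is L, reached by Q-T-N-R-I-H-J-M-C-P-D-E-L.
That path has 12 edges, so the height is 12.

12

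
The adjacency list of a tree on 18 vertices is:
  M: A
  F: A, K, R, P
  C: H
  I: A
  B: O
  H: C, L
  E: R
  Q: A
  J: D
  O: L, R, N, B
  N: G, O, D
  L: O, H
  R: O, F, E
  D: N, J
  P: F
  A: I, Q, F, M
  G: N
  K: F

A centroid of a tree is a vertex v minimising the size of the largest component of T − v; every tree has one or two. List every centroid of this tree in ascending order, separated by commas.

O, R

If O is removed the pieces have sizes 9, 4, 3, 1, all ≤ ⌊18/2⌋ = 9.
R is adjacent to O and is also a centroid (the largest component after removing it is likewise 9).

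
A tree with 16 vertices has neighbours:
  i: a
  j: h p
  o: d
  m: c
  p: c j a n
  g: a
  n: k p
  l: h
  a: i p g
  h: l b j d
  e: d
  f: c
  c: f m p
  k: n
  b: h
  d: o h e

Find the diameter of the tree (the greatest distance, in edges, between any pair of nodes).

6

Starting from e, a farthest node is f at distance 6.
One longest path: e – d – h – j – p – c – f.
So the diameter is 6.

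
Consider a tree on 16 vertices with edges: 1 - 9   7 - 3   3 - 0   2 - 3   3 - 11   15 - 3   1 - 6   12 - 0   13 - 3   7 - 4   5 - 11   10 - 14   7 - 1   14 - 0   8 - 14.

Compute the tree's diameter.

6

Starting from 6, a farthest node is 8 at distance 6.
One longest path: 6 – 1 – 7 – 3 – 0 – 14 – 8.
So the diameter is 6.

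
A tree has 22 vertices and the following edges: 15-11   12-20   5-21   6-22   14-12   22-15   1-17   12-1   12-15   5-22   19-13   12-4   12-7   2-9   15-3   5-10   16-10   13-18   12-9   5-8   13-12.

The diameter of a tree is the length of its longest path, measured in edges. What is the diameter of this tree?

A longest path is 16-10-5-22-15-12-13-18, with 7 edges.

7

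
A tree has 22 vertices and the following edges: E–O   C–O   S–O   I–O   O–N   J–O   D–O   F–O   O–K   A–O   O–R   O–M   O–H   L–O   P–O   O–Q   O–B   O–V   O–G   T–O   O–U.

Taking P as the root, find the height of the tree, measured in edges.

2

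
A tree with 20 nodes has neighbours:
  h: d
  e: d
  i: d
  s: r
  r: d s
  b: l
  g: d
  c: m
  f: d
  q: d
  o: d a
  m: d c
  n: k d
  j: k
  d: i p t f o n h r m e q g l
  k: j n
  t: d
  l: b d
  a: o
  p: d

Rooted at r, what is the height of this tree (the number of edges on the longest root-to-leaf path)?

A deepest node is j, reached by r-d-n-k-j.
That path has 4 edges, so the height is 4.

4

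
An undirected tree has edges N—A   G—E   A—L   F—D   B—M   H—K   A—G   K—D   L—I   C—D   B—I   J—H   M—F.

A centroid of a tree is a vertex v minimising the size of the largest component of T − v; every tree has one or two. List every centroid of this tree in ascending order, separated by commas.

Removing B splits the tree into components of sizes 7, 6; the largest is 7 ≤ ⌊14/2⌋ = 7.
Its neighbour M also leaves a largest component of size 7, so both are centroids.

B, M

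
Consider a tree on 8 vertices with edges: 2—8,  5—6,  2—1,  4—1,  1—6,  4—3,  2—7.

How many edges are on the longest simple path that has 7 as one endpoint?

4

Distances from 7 peak at 4, attained at 5 (3 also at distance 4).
7-2-1-6-5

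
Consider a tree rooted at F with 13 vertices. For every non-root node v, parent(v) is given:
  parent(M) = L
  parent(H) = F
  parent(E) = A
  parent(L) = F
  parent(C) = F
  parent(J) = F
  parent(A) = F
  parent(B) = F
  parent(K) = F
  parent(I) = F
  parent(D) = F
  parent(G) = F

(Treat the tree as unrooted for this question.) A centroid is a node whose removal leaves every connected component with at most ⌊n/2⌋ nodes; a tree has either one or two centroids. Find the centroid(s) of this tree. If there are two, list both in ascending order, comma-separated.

If F is removed the pieces have sizes 2, 2, 1, 1, 1, 1, 1, 1, 1, 1, all ≤ ⌊13/2⌋ = 6.
Every other node leaves some component of size > 6, so the centroid is unique.

F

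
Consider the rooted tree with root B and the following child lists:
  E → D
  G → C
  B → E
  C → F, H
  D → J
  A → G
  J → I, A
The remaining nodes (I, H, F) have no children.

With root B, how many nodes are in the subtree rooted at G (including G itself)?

4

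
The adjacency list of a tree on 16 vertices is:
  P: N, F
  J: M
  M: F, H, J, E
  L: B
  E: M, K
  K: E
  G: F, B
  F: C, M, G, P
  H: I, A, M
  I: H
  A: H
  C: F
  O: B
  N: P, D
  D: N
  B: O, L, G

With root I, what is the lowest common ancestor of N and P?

P

N's ancestor chain is N, P, F, M, H, I and P's is P, F, M, H, I; they first meet at P.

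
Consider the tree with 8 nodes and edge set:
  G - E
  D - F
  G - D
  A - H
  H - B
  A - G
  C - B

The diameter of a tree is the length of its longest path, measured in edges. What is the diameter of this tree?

6

A longest path is C–B–H–A–G–D–F, with 6 edges.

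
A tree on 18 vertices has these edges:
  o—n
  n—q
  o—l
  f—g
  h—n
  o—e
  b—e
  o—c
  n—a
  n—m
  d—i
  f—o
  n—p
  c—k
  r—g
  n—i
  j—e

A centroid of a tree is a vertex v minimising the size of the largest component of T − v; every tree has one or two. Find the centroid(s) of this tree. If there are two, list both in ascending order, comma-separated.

Removing o splits the tree into components of sizes 8, 3, 3, 2, 1; the largest is 8 ≤ ⌊18/2⌋ = 9.
No neighbour of o does as well, so o is the unique centroid.

o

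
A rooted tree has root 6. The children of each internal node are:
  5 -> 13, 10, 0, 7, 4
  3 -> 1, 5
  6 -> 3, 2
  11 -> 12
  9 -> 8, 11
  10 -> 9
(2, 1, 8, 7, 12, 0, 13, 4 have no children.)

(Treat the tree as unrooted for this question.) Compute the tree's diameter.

Starting from 12, a farthest node is 2 at distance 7.
One longest path: 12 – 11 – 9 – 10 – 5 – 3 – 6 – 2.
So the diameter is 7.

7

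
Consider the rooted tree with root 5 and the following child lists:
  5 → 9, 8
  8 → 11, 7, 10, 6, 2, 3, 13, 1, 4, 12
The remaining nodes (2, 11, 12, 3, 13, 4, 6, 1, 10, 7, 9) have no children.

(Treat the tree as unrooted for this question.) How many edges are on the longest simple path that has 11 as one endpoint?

3

Distances from 11 peak at 3, attained at 9.
11-8-5-9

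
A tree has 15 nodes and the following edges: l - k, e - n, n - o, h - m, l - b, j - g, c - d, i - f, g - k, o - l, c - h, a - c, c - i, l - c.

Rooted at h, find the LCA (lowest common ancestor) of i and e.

c

Ancestors of i (toward the root): i, c, h.
Ancestors of e: e, n, o, l, c, h.
The deepest node appearing in both lists is c.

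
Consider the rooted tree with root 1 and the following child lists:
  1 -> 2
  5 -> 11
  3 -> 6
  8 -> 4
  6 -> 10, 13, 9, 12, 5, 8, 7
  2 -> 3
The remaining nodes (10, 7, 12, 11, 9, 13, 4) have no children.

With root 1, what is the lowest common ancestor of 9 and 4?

Path 9→root: 9 6 3 2 1; path 4→root: 4 8 6 3 2 1.
First common node: 6.

6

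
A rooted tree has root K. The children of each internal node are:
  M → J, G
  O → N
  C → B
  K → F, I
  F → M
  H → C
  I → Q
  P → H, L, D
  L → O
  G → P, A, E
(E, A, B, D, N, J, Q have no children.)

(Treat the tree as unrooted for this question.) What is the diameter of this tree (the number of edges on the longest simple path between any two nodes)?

9

A longest path is N – O – L – P – G – M – F – K – I – Q, with 9 edges.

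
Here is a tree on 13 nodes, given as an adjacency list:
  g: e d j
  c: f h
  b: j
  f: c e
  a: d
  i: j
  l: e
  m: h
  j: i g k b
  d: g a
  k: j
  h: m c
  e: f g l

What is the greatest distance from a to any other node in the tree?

Distances from a peak at 7, attained at m.
a–d–g–e–f–c–h–m

7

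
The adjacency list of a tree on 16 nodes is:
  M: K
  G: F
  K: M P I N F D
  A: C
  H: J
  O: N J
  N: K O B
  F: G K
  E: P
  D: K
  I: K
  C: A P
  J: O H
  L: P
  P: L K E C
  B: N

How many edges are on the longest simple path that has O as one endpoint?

5

The node farthest from O is A, via O–N–K–P–C–A — 5 edges.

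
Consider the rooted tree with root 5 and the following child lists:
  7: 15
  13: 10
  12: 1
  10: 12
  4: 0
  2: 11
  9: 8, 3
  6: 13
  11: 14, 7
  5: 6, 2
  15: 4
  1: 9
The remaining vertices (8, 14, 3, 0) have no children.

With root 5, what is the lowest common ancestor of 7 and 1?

Path 7→root: 7 11 2 5; path 1→root: 1 12 10 13 6 5.
First common node: 5.

5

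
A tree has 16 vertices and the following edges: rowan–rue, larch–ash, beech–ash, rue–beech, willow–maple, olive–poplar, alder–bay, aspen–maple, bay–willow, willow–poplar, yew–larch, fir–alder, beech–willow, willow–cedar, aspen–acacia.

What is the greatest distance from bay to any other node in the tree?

Distances from bay peak at 5, attained at yew.
bay – willow – beech – ash – larch – yew

5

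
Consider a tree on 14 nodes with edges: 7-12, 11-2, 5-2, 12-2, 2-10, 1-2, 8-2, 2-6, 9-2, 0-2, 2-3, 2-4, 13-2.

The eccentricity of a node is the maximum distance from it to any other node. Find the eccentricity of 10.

Distances from 10 peak at 3, attained at 7.
10 – 2 – 12 – 7

3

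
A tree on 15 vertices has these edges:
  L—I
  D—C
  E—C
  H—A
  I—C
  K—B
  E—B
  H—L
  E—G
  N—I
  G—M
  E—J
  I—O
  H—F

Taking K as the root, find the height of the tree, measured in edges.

F sits deepest: K–B–E–C–I–L–H–F — 7 edges from the root.

7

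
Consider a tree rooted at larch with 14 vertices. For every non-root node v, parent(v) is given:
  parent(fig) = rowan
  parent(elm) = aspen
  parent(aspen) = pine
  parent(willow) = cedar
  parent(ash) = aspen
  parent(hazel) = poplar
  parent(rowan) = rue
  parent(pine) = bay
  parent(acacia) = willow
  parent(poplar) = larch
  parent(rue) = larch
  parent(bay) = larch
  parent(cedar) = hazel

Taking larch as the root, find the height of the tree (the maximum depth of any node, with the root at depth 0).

A deepest node is acacia, reached by larch – poplar – hazel – cedar – willow – acacia.
That path has 5 edges, so the height is 5.

5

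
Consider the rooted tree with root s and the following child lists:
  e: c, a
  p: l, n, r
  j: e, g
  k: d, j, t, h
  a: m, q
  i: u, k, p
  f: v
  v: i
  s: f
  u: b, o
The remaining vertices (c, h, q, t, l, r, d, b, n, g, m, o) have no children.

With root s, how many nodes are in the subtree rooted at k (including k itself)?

11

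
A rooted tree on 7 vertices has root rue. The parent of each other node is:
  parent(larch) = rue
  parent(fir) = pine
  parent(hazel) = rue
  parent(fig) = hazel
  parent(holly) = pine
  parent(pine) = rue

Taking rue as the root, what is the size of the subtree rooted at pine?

3

The subtree rooted at pine contains: pine, holly, fir — 3 nodes.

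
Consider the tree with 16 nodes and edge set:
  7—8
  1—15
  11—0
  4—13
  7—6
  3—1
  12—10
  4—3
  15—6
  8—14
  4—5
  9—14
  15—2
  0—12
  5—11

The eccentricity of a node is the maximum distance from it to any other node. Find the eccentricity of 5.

9

Distances from 5 peak at 9, attained at 9.
5 – 4 – 3 – 1 – 15 – 6 – 7 – 8 – 14 – 9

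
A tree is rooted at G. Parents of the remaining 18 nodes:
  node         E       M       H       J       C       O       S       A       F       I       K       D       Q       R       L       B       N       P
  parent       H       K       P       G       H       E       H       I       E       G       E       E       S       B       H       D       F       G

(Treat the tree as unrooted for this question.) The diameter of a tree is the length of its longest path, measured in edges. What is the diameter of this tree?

8

A longest path is R-B-D-E-H-P-G-I-A, with 8 edges.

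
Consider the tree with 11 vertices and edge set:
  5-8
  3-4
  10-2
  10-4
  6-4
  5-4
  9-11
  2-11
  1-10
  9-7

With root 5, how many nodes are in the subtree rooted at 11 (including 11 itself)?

3

11's subtree: {11, 9, 7}, size 3.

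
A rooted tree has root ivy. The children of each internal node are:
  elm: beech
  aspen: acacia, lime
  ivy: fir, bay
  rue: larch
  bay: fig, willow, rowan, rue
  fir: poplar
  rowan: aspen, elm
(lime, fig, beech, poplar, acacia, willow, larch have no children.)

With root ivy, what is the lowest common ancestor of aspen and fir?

Ancestors of aspen (toward the root): aspen, rowan, bay, ivy.
Ancestors of fir: fir, ivy.
The deepest node appearing in both lists is ivy.

ivy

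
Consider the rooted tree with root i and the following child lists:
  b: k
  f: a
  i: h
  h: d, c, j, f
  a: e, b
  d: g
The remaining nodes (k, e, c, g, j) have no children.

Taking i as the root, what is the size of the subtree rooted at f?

5

The subtree rooted at f contains: f, a, e, b, k — 5 nodes.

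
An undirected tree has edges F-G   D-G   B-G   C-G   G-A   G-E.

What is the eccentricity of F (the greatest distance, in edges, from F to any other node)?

2

Distances from F peak at 2, attained at B (D, C, E, A also at distance 2).
F – G – B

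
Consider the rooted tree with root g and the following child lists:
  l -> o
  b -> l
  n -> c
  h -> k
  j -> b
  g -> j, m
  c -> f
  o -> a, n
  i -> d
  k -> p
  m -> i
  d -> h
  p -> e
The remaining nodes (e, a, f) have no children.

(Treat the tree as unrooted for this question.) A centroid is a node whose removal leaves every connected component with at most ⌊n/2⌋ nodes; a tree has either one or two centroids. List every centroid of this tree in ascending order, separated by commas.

If j is removed the pieces have sizes 8, 7, all ≤ ⌊16/2⌋ = 8.
g is adjacent to j and is also a centroid (the largest component after removing it is likewise 8).

g, j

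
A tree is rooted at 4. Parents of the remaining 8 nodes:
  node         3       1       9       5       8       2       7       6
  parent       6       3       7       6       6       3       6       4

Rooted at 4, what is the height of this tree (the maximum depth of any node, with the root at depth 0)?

3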